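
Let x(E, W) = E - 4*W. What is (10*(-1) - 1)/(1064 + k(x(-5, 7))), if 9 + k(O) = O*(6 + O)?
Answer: -11/1946 ≈ -0.0056526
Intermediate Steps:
k(O) = -9 + O*(6 + O)
(10*(-1) - 1)/(1064 + k(x(-5, 7))) = (10*(-1) - 1)/(1064 + (-9 + (-5 - 4*7)² + 6*(-5 - 4*7))) = (-10 - 1)/(1064 + (-9 + (-5 - 28)² + 6*(-5 - 28))) = -11/(1064 + (-9 + (-33)² + 6*(-33))) = -11/(1064 + (-9 + 1089 - 198)) = -11/(1064 + 882) = -11/1946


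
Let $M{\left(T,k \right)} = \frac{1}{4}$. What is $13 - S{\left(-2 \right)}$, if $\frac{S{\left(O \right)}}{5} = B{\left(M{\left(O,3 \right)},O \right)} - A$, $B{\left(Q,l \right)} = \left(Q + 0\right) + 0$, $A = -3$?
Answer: $- \frac{13}{4} \approx -3.25$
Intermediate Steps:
$M{\left(T,k \right)} = \frac{1}{4}$
$B{\left(Q,l \right)} = Q$ ($B{\left(Q,l \right)} = Q + 0 = Q$)
$S{\left(O \right)} = \frac{65}{4}$ ($S{\left(O \right)} = 5 \left(\frac{1}{4} - -3\right) = 5 \left(\frac{1}{4} + 3\right) = 5 \cdot \frac{13}{4} = \frac{65}{4}$)
$13 - S{\left(-2 \right)} = 13 - \frac{65}{4} = - \frac{13}{4}$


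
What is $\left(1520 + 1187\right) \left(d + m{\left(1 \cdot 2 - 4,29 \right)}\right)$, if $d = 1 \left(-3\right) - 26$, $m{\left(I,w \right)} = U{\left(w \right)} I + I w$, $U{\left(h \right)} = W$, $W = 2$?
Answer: $-246337$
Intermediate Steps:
$U{\left(h \right)} = 2$
$m{\left(I,w \right)} = 2 I + I w$
$d = -29$ ($d = -3 - 26 = -29$)
$\left(1520 + 1187\right) \left(d + m{\left(1 \cdot 2 - 4,29 \right)}\right) = \left(1520 + 1187\right) \left(-29 + \left(1 \cdot 2 - 4\right) \left(2 + 29\right)\right) = 2707 \left(-29 + \left(2 - 4\right) 31\right) = 2707 \left(-29 - 62\right) = 2707 \left(-91\right) = -246337$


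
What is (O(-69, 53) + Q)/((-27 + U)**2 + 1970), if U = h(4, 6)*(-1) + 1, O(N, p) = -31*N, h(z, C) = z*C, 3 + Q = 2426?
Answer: 2281/2235 ≈ 1.0206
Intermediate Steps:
Q = 2423 (Q = -3 + 2426 = 2423)
h(z, C) = C*z
U = -23 (U = (6*4)*(-1) + 1 = 24*(-1) + 1 = -24 + 1 = -23)
(O(-69, 53) + Q)/((-27 + U)**2 + 1970) = (-31*(-69) + 2423)/((-27 - 23)**2 + 1970) = (2139 + 2423)/((-50)**2 + 1970) = 4562/(2500 + 1970) = 4562/4470 = 4562*(1/4470) = 2281/2235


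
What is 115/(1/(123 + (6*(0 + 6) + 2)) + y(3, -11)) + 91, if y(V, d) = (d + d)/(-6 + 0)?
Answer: 216979/1774 ≈ 122.31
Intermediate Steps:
y(V, d) = -d/3 (y(V, d) = (2*d)/(-6) = (2*d)*(-1/6) = -d/3)
115/(1/(123 + (6*(0 + 6) + 2)) + y(3, -11)) + 91 = 115/(1/(123 + (6*(0 + 6) + 2)) - 1/3*(-11)) + 91 = 115/(1/(123 + (6*6 + 2)) + 11/3) + 91 = 115/(1/(123 + (36 + 2)) + 11/3) + 91 = 115/(1/(123 + 38) + 11/3) + 91 = 115/(1/161 + 11/3) + 91 = 115/(1774/483) + 91 = (483/1774)*115 + 91 = 55545/1774 + 91 = 216979/1774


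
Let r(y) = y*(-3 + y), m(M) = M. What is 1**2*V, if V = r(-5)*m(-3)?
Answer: -120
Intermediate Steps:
V = -120 (V = -5*(-3 - 5)*(-3) = -5*(-8)*(-3) = 40*(-3) = -120)
1**2*V = 1**2*(-120) = 1*(-120) = -120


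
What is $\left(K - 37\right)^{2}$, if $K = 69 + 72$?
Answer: $10816$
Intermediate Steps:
$K = 141$
$\left(K - 37\right)^{2} = \left(141 - 37\right)^{2} = 104^{2} = 10816$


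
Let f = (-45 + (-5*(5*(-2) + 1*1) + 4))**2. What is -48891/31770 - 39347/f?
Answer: -208472741/84720 ≈ -2460.7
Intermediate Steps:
f = 16 (f = (-45 + (-5*(-10 + 1) + 4))**2 = (-45 + (-5*(-9) + 4))**2 = (-45 + (45 + 4))**2 = (-45 + 49)**2 = 4**2 = 16)
-48891/31770 - 39347/f = -48891/31770 - 39347/16 = -48891*1/31770 - 39347*1/16 = -16297/10590 - 39347/16 = -208472741/84720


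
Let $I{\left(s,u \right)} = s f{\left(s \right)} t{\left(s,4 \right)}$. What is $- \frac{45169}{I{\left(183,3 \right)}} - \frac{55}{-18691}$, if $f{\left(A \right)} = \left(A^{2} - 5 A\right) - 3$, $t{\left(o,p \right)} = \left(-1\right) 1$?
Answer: $\frac{1172080894}{111407574663} \approx 0.010521$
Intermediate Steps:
$t{\left(o,p \right)} = -1$
$f{\left(A \right)} = -3 + A^{2} - 5 A$
$I{\left(s,u \right)} = - s \left(-3 + s^{2} - 5 s\right)$ ($I{\left(s,u \right)} = s \left(-3 + s^{2} - 5 s\right) \left(-1\right) = - s \left(-3 + s^{2} - 5 s\right)$)
$- \frac{45169}{I{\left(183,3 \right)}} - \frac{55}{-18691} = - \frac{45169}{183 \left(3 - 183^{2} + 5 \cdot 183\right)} - \frac{55}{-18691} = - \frac{45169}{183 \left(3 - 33489 + 915\right)} - - \frac{55}{18691} = - \frac{45169}{183 \left(3 - 33489 + 915\right)} + \frac{55}{18691} = - \frac{45169}{183 \left(-32571\right)} + \frac{55}{18691} = - \frac{45169}{-5960493} + \frac{55}{18691} = \left(-45169\right) \left(- \frac{1}{5960493}\right) + \frac{55}{18691} = \frac{45169}{5960493} + \frac{55}{18691} = \frac{1172080894}{111407574663}$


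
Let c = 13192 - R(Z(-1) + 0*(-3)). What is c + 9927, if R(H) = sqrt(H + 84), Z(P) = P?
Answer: 23119 - sqrt(83) ≈ 23110.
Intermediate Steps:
R(H) = sqrt(84 + H)
c = 13192 - sqrt(83) (c = 13192 - sqrt(84 + (-1 + 0*(-3))) = 13192 - sqrt(84 + (-1 + 0)) = 13192 - sqrt(84 - 1) = 13192 - sqrt(83) ≈ 13183.)
c + 9927 = (13192 - sqrt(83)) + 9927 = 23119 - sqrt(83)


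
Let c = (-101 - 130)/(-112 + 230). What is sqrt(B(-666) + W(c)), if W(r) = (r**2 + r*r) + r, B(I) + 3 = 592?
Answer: 5*sqrt(82807)/59 ≈ 24.387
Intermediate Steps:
B(I) = 589 (B(I) = -3 + 592 = 589)
c = -231/118 ≈ -1.9576
W(r) = r + 2*r**2 (W(r) = (r**2 + r**2) + r = 2*r**2 + r = r + 2*r**2)
sqrt(B(-666) + W(c)) = sqrt(589 - 231*(1 + 2*(-231/118))/118) = sqrt(589 - 231*(1 - 231/59)/118) = sqrt(589 - 231/118*(-172/59)) = sqrt(589 + 19866/3481) = sqrt(2070175/3481) = 5*sqrt(82807)/59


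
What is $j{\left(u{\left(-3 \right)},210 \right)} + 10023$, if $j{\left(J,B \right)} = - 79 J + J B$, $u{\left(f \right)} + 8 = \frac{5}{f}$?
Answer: $\frac{26270}{3} \approx 8756.7$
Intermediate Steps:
$u{\left(f \right)} = -8 + \frac{5}{f}$
$j{\left(J,B \right)} = - 79 J + B J$
$j{\left(u{\left(-3 \right)},210 \right)} + 10023 = \left(-8 + \frac{5}{-3}\right) \left(-79 + 210\right) + 10023 = \left(-8 + 5 \left(- \frac{1}{3}\right)\right) 131 + 10023 = \left(-8 - \frac{5}{3}\right) 131 + 10023 = \left(- \frac{29}{3}\right) 131 + 10023 = - \frac{3799}{3} + 10023 = \frac{26270}{3}$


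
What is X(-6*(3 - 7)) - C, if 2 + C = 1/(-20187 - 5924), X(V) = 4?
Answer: 156667/26111 ≈ 6.0000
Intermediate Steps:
C = -52223/26111 (C = -2 + 1/(-20187 - 5924) = -2 + 1/(-26111) = -2 - 1/26111 = -52223/26111 ≈ -2.0000)
X(-6*(3 - 7)) - C = 4 - 1*(-52223/26111) = 4 + 52223/26111 = 156667/26111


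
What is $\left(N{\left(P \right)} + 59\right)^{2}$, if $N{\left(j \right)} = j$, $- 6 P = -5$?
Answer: $\frac{128881}{36} \approx 3580.0$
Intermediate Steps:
$P = \frac{5}{6}$ ($P = \left(- \frac{1}{6}\right) \left(-5\right) = \frac{5}{6} \approx 0.83333$)
$\left(N{\left(P \right)} + 59\right)^{2} = \left(\frac{5}{6} + 59\right)^{2} = \left(\frac{359}{6}\right)^{2} = \frac{128881}{36}$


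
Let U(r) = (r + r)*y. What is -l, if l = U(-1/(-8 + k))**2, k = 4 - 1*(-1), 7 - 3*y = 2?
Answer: -100/81 ≈ -1.2346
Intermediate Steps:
y = 5/3 (y = 7/3 - 1/3*2 = 7/3 - 2/3 = 5/3 ≈ 1.6667)
k = 5 (k = 4 + 1 = 5)
U(r) = 10*r/3 (U(r) = (r + r)*(5/3) = (2*r)*(5/3) = 10*r/3)
l = 100/81 (l = (10*(-1/(-8 + 5))/3)**2 = (10*(-1/(-3))/3)**2 = (10*(-1*(-1/3))/3)**2 = ((10/3)*(1/3))**2 = (10/9)**2 = 100/81 ≈ 1.2346)
-l = -1*100/81 = -100/81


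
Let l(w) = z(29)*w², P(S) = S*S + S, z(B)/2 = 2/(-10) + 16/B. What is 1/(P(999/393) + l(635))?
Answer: 497669/141167263038 ≈ 3.5254e-6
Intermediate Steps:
z(B) = -⅖ + 32/B (z(B) = 2*(2/(-10) + 16/B) = 2*(2*(-⅒) + 16/B) = 2*(-⅕ + 16/B) = -⅖ + 32/B)
P(S) = S + S² (P(S) = S² + S = S + S²)
l(w) = 102*w²/145 (l(w) = (-⅖ + 32/29)*w² = 102*w²/145)
1/(P(999/393) + l(635)) = 1/((999/393)*(1 + 999/393) + (102/145)*635²) = 1/((999*(1/393))*(1 + 999*(1/393)) + (102/145)*403225) = 1/(333*(1 + 333/131)/131 + 8225790/29) = 1/((333/131)*(464/131) + 8225790/29) = 1/(154512/17161 + 8225790/29) = 1/(141167263038/497669) = 497669/141167263038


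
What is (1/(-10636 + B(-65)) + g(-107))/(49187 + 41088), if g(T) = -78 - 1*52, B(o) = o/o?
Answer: -1382551/960074625 ≈ -0.0014400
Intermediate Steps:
B(o) = 1
g(T) = -130 (g(T) = -78 - 52 = -130)
(1/(-10636 + B(-65)) + g(-107))/(49187 + 41088) = (1/(-10636 + 1) - 130)/(49187 + 41088) = (1/(-10635) - 130)/90275 = (-1/10635 - 130)*(1/90275) = -1382551/10635*1/90275 = -1382551/960074625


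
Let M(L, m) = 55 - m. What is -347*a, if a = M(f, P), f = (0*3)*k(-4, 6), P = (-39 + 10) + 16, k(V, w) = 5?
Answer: -23596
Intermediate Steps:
P = -13 (P = -29 + 16 = -13)
f = 0 (f = (0*3)*5 = 0*5 = 0)
a = 68 (a = 55 - 1*(-13) = 55 + 13 = 68)
-347*a = -347*68 = -23596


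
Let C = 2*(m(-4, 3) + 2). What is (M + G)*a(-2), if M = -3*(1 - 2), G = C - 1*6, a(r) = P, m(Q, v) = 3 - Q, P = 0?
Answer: 0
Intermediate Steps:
C = 18 (C = 2*((3 - 1*(-4)) + 2) = 2*((3 + 4) + 2) = 2*(7 + 2) = 2*9 = 18)
a(r) = 0
G = 12 (G = 18 - 1*6 = 18 - 6 = 12)
M = 3 (M = -3*(-1) = 3)
(M + G)*a(-2) = (3 + 12)*0 = 15*0 = 0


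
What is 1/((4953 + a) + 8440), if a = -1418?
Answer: 1/11975 ≈ 8.3507e-5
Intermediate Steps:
1/((4953 + a) + 8440) = 1/((4953 - 1418) + 8440) = 1/(3535 + 8440) = 1/11975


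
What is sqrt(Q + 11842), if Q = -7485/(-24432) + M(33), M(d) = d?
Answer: sqrt(49226659955)/2036 ≈ 108.97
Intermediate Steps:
Q = 271247/8144 (Q = -7485/(-24432) + 33 = -7485*(-1/24432) + 33 = 2495/8144 + 33 = 271247/8144 ≈ 33.306)
sqrt(Q + 11842) = sqrt(271247/8144 + 11842) = sqrt(96712495/8144) = sqrt(49226659955)/2036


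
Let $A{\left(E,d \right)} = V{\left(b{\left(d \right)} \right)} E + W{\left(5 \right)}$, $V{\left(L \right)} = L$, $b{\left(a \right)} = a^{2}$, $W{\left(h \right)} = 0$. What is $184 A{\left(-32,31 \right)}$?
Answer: $-5658368$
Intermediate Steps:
$A{\left(E,d \right)} = E d^{2}$ ($A{\left(E,d \right)} = d^{2} E + 0 = E d^{2} + 0 = E d^{2}$)
$184 A{\left(-32,31 \right)} = 184 \left(- 32 \cdot 31^{2}\right) = 184 \left(\left(-32\right) 961\right) = 184 \left(-30752\right) = -5658368$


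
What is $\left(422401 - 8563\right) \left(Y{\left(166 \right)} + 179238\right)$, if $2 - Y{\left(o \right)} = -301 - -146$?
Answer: $74240468010$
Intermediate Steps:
$Y{\left(o \right)} = 157$ ($Y{\left(o \right)} = 2 - \left(-301 - -146\right) = 2 - \left(-301 + 146\right) = 2 - -155 = 2 + 155 = 157$)
$\left(422401 - 8563\right) \left(Y{\left(166 \right)} + 179238\right) = \left(422401 - 8563\right) \left(157 + 179238\right) = 413838 \cdot 179395 = 74240468010$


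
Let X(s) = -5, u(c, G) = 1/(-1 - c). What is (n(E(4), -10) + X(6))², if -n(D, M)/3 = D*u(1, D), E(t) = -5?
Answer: 625/4 ≈ 156.25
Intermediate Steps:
n(D, M) = 3*D/2 (n(D, M) = -3*D*(-1/(1 + 1)) = -3*D*(-1/2) = -3*D*(-1*½) = -3*D*(-1)/2 = -(-3)*D/2 = 3*D/2)
(n(E(4), -10) + X(6))² = ((3/2)*(-5) - 5)² = (-15/2 - 5)² = (-25/2)² = 625/4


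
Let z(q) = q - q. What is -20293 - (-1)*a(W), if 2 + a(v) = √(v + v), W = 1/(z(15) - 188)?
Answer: -20295 + I*√94/94 ≈ -20295.0 + 0.10314*I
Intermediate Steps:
z(q) = 0
W = -1/188 (W = 1/(0 - 188) = 1/(-188) = -1/188 ≈ -0.0053191)
a(v) = -2 + √2*√v (a(v) = -2 + √(v + v) = -2 + √(2*v) = -2 + √2*√v)
-20293 - (-1)*a(W) = -20293 - (-1)*(-2 + √2*√(-1/188)) = -20293 - (-1)*(-2 + √2*(I*√47/94)) = -20293 - (-1)*(-2 + I*√94/94) = -20293 - (2 - I*√94/94) = -20293 + (-2 + I*√94/94) = -20295 + I*√94/94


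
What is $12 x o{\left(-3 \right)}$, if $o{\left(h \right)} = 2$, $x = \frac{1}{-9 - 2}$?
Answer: $- \frac{24}{11} \approx -2.1818$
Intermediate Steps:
$x = - \frac{1}{11}$ ($x = \frac{1}{-9 - 2} = \frac{1}{-11} = - \frac{1}{11} \approx -0.090909$)
$12 x o{\left(-3 \right)} = 12 \left(- \frac{1}{11}\right) 2 = \left(- \frac{12}{11}\right) 2 = - \frac{24}{11}$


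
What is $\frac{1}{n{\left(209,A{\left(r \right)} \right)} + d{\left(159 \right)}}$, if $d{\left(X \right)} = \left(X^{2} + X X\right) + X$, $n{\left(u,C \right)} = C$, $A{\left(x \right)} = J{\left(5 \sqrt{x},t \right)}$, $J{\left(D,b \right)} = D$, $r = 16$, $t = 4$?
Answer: $\frac{1}{50741} \approx 1.9708 \cdot 10^{-5}$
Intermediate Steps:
$A{\left(x \right)} = 5 \sqrt{x}$
$d{\left(X \right)} = X + 2 X^{2}$ ($d{\left(X \right)} = \left(X^{2} + X^{2}\right) + X = 2 X^{2} + X = X + 2 X^{2}$)
$\frac{1}{n{\left(209,A{\left(r \right)} \right)} + d{\left(159 \right)}} = \frac{1}{5 \sqrt{16} + 159 \left(1 + 2 \cdot 159\right)} = \frac{1}{5 \cdot 4 + 159 \left(1 + 318\right)} = \frac{1}{20 + 159 \cdot 319} = \frac{1}{20 + 50721} = \frac{1}{50741}$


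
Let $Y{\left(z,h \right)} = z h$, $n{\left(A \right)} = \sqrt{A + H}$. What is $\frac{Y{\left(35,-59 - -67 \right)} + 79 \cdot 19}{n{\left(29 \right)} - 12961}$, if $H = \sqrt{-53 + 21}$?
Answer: $- \frac{1781}{12961 - \sqrt{29 + 4 i \sqrt{2}}} \approx -0.13747 - 5.547 \cdot 10^{-6} i$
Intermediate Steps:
$H = 4 i \sqrt{2}$ ($H = \sqrt{-32} = 4 i \sqrt{2} \approx 5.6569 i$)
$n{\left(A \right)} = \sqrt{A + 4 i \sqrt{2}}$
$Y{\left(z,h \right)} = h z$
$\frac{Y{\left(35,-59 - -67 \right)} + 79 \cdot 19}{n{\left(29 \right)} - 12961} = \frac{\left(-59 - -67\right) 35 + 79 \cdot 19}{\sqrt{29 + 4 i \sqrt{2}} - 12961} = \frac{\left(-59 + 67\right) 35 + 1501}{-12961 + \sqrt{29 + 4 i \sqrt{2}}} = \frac{8 \cdot 35 + 1501}{-12961 + \sqrt{29 + 4 i \sqrt{2}}} = \frac{280 + 1501}{-12961 + \sqrt{29 + 4 i \sqrt{2}}} = \frac{1781}{-12961 + \sqrt{29 + 4 i \sqrt{2}}}$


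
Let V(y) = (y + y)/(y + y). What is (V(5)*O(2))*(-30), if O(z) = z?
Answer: -60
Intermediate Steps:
V(y) = 1 (V(y) = (2*y)/((2*y)) = (2*y)*(1/(2*y)) = 1)
(V(5)*O(2))*(-30) = (1*2)*(-30) = 2*(-30) = -60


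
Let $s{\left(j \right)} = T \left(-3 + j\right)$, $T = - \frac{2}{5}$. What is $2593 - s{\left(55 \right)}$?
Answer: $\frac{13069}{5} \approx 2613.8$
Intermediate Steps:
$T = - \frac{2}{5}$ ($T = \left(-2\right) \frac{1}{5} = - \frac{2}{5} \approx -0.4$)
$s{\left(j \right)} = \frac{6}{5} - \frac{2 j}{5}$ ($s{\left(j \right)} = - \frac{2 \left(-3 + j\right)}{5} = \frac{6}{5} - \frac{2 j}{5}$)
$2593 - s{\left(55 \right)} = 2593 - \left(\frac{6}{5} - 22\right) = 2593 - - \frac{104}{5} = 2593 + \frac{104}{5} = \frac{13069}{5}$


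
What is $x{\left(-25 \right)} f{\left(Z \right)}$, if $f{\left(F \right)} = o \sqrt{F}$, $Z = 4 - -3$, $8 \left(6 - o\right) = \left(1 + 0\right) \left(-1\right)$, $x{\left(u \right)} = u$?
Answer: $- \frac{1225 \sqrt{7}}{8} \approx -405.13$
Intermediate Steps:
$o = \frac{49}{8}$ ($o = 6 - \frac{\left(1 + 0\right) \left(-1\right)}{8} = 6 - \frac{1 \left(-1\right)}{8} = 6 - - \frac{1}{8} = 6 + \frac{1}{8} = \frac{49}{8} \approx 6.125$)
$Z = 7$ ($Z = 4 + 3 = 7$)
$f{\left(F \right)} = \frac{49 \sqrt{F}}{8}$
$x{\left(-25 \right)} f{\left(Z \right)} = - 25 \frac{49 \sqrt{7}}{8} = - \frac{1225 \sqrt{7}}{8}$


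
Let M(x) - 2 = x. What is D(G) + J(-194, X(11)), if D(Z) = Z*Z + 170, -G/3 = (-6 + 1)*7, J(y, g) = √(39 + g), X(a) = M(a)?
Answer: 11195 + 2*√13 ≈ 11202.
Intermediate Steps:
M(x) = 2 + x
X(a) = 2 + a
G = 105 (G = -3*(-6 + 1)*7 = -(-15)*7 = -3*(-35) = 105)
D(Z) = 170 + Z² (D(Z) = Z² + 170 = 170 + Z²)
D(G) + J(-194, X(11)) = (170 + 105²) + √(39 + (2 + 11)) = (170 + 11025) + √(39 + 13) = 11195 + √52 = 11195 + 2*√13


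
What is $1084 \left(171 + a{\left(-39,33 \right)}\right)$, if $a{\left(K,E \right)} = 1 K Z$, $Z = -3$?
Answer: $312192$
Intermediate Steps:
$a{\left(K,E \right)} = - 3 K$ ($a{\left(K,E \right)} = 1 K \left(-3\right) = K \left(-3\right) = - 3 K$)
$1084 \left(171 + a{\left(-39,33 \right)}\right) = 1084 \left(171 - -117\right) = 1084 \left(171 + 117\right) = 1084 \cdot 288 = 312192$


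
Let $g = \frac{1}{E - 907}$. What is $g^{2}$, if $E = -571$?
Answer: $\frac{1}{2184484} \approx 4.5777 \cdot 10^{-7}$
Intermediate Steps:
$g = - \frac{1}{1478}$ ($g = \frac{1}{-571 - 907} = \frac{1}{-1478} = - \frac{1}{1478} \approx -0.00067659$)
$g^{2} = \left(- \frac{1}{1478}\right)^{2} = \frac{1}{2184484}$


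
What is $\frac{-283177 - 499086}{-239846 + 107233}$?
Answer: $\frac{782263}{132613} \approx 5.8988$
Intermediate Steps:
$\frac{-283177 - 499086}{-239846 + 107233} = - \frac{782263}{-132613} = \left(-782263\right) \left(- \frac{1}{132613}\right) = \frac{782263}{132613}$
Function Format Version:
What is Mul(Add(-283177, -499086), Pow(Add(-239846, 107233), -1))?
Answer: Rational(782263, 132613) ≈ 5.8988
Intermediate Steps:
Mul(Add(-283177, -499086), Pow(Add(-239846, 107233), -1)) = Mul(-782263, Pow(-132613, -1)) = Mul(-782263, Rational(-1, 132613)) = Rational(782263, 132613)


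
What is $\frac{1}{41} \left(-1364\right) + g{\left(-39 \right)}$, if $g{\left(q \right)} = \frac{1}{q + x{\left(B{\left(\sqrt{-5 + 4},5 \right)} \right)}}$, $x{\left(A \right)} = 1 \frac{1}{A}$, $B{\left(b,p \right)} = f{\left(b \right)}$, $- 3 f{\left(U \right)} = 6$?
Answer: $- \frac{107838}{3239} \approx -33.294$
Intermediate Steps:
$f{\left(U \right)} = -2$ ($f{\left(U \right)} = \left(- \frac{1}{3}\right) 6 = -2$)
$B{\left(b,p \right)} = -2$
$x{\left(A \right)} = \frac{1}{A}$
$g{\left(q \right)} = \frac{1}{- \frac{1}{2} + q}$ ($g{\left(q \right)} = \frac{1}{q + \frac{1}{-2}} = \frac{1}{q - \frac{1}{2}} = \frac{1}{- \frac{1}{2} + q}$)
$\frac{1}{41} \left(-1364\right) + g{\left(-39 \right)} = \frac{1}{41} \left(-1364\right) + \frac{2}{-1 + 2 \left(-39\right)} = \frac{1}{41} \left(-1364\right) + \frac{2}{-1 - 78} = - \frac{1364}{41} + \frac{2}{-79} = - \frac{1364}{41} + 2 \left(- \frac{1}{79}\right) = - \frac{1364}{41} - \frac{2}{79} = - \frac{107838}{3239}$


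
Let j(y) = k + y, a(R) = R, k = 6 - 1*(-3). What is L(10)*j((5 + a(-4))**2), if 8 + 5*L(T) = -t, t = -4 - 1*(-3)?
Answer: -14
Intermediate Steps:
k = 9 (k = 6 + 3 = 9)
t = -1 (t = -4 + 3 = -1)
j(y) = 9 + y
L(T) = -7/5 (L(T) = -8/5 + (-1*(-1))/5 = -8/5 + (1/5)*1 = -8/5 + 1/5 = -7/5)
L(10)*j((5 + a(-4))**2) = -7*(9 + (5 - 4)**2)/5 = -7*(9 + 1**2)/5 = -7*(9 + 1)/5 = -7/5*10 = -14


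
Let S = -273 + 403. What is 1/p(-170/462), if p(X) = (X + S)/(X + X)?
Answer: -34/5989 ≈ -0.0056771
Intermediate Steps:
S = 130
p(X) = (130 + X)/(2*X) (p(X) = (X + 130)/(X + X) = (130 + X)/((2*X)) = (130 + X)*(1/(2*X)) = (130 + X)/(2*X))
1/p(-170/462) = 1/((130 - 170/462)/(2*((-170/462)))) = 1/((130 - 170*1/462)/(2*((-170*1/462)))) = 1/((130 - 85/231)/(2*(-85/231))) = 1/((½)*(-231/85)*(29945/231)) = 1/(-5989/34) = -34/5989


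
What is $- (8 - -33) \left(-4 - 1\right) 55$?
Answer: $11275$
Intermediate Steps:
$- (8 - -33) \left(-4 - 1\right) 55 = - (8 + 33) \left(-4 - 1\right) 55 = \left(-1\right) 41 \left(-5\right) 55 = \left(-41\right) \left(-5\right) 55 = 205 \cdot 55 = 11275$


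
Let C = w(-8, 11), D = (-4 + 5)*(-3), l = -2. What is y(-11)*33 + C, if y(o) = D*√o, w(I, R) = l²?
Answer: 4 - 99*I*√11 ≈ 4.0 - 328.35*I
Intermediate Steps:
w(I, R) = 4 (w(I, R) = (-2)² = 4)
D = -3 (D = 1*(-3) = -3)
C = 4
y(o) = -3*√o
y(-11)*33 + C = -3*I*√11*33 + 4 = -99*I*√11 + 4 = 4 - 99*I*√11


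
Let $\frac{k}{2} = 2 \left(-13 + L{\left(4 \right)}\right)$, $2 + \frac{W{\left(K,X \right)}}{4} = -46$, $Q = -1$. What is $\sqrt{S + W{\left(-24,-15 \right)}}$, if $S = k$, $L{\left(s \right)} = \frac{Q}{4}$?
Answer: $7 i \sqrt{5} \approx 15.652 i$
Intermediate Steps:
$W{\left(K,X \right)} = -192$ ($W{\left(K,X \right)} = -8 + 4 \left(-46\right) = -8 - 184 = -192$)
$L{\left(s \right)} = - \frac{1}{4}$
$k = -53$ ($k = 2 \cdot 2 \left(-13 - \frac{1}{4}\right) = 2 \cdot 2 \left(- \frac{53}{4}\right) = 2 \left(- \frac{53}{2}\right) = -53$)
$S = -53$
$\sqrt{S + W{\left(-24,-15 \right)}} = \sqrt{-53 - 192} = \sqrt{-245} = 7 i \sqrt{5}$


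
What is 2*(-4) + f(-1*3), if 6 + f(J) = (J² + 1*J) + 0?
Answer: -8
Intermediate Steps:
f(J) = -6 + J + J² (f(J) = -6 + ((J² + 1*J) + 0) = -6 + ((J² + J) + 0) = -6 + ((J + J²) + 0) = -6 + (J + J²) = -6 + J + J²)
2*(-4) + f(-1*3) = 2*(-4) + (-6 - 1*3 + (-1*3)²) = -8 + (-6 - 3 + (-3)²) = -8 + (-6 - 3 + 9) = -8 + 0 = -8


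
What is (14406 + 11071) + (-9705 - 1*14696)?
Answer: 1076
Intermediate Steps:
(14406 + 11071) + (-9705 - 1*14696) = 25477 + (-9705 - 14696) = 25477 - 24401 = 1076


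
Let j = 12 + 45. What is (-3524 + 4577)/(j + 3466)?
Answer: 81/271 ≈ 0.29889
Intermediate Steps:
j = 57
(-3524 + 4577)/(j + 3466) = (-3524 + 4577)/(57 + 3466) = 1053/3523 = 1053*(1/3523) = 81/271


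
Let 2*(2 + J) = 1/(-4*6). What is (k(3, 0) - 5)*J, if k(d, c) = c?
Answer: 485/48 ≈ 10.104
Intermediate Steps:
J = -97/48 (J = -2 + 1/(2*((-4*6))) = -2 + (1/2)/(-24) = -2 + (1/2)*(-1/24) = -2 - 1/48 = -97/48 ≈ -2.0208)
(k(3, 0) - 5)*J = (0 - 5)*(-97/48) = -5*(-97/48) = 485/48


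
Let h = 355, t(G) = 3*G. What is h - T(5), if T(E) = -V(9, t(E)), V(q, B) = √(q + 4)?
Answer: 355 + √13 ≈ 358.61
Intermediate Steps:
V(q, B) = √(4 + q)
T(E) = -√13 (T(E) = -√(4 + 9) = -√13)
h - T(5) = 355 - (-1)*√13 = 355 + √13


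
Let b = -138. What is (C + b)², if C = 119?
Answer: 361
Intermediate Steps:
(C + b)² = (119 - 138)² = (-19)² = 361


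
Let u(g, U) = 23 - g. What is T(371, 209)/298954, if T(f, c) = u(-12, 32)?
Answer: 35/298954 ≈ 0.00011707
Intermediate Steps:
T(f, c) = 35 (T(f, c) = 23 - 1*(-12) = 23 + 12 = 35)
T(371, 209)/298954 = 35/298954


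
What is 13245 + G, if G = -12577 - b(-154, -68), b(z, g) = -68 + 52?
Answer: 684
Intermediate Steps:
b(z, g) = -16
G = -12561 (G = -12577 - 1*(-16) = -12577 + 16 = -12561)
13245 + G = 13245 - 12561 = 684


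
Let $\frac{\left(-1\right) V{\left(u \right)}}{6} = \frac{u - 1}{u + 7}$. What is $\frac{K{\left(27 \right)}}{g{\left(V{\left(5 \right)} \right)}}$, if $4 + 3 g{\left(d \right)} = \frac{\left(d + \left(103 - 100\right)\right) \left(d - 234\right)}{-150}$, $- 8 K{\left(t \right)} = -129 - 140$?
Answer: $- \frac{60525}{1456} \approx -41.569$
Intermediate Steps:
$K{\left(t \right)} = \frac{269}{8}$ ($K{\left(t \right)} = - \frac{-129 - 140}{8} = \left(- \frac{1}{8}\right) \left(-269\right) = \frac{269}{8}$)
$V{\left(u \right)} = - \frac{6 \left(-1 + u\right)}{7 + u}$ ($V{\left(u \right)} = - 6 \frac{u - 1}{u + 7} = - 6 \frac{-1 + u}{7 + u} = - \frac{6 \left(-1 + u\right)}{7 + u}$)
$g{\left(d \right)} = - \frac{4}{3} - \frac{\left(-234 + d\right) \left(3 + d\right)}{450}$ ($g{\left(d \right)} = - \frac{4}{3} + \frac{\left(d + \left(103 - 100\right)\right) \left(d - 234\right) \frac{1}{-150}}{3} = - \frac{4}{3} + \frac{\left(d + \left(103 - 100\right)\right) \left(-234 + d\right) \left(- \frac{1}{150}\right)}{3} = - \frac{4}{3} + \frac{\left(d + 3\right) \left(-234 + d\right) \left(- \frac{1}{150}\right)}{3} = - \frac{4}{3} + \frac{\left(3 + d\right) \left(-234 + d\right) \left(- \frac{1}{150}\right)}{3} = - \frac{4}{3} + \frac{\left(-234 + d\right) \left(3 + d\right) \left(- \frac{1}{150}\right)}{3} = - \frac{4}{3} + \frac{\left(- \frac{1}{150}\right) \left(-234 + d\right) \left(3 + d\right)}{3} = - \frac{4}{3} - \frac{\left(-234 + d\right) \left(3 + d\right)}{450}$)
$\frac{K{\left(27 \right)}}{g{\left(V{\left(5 \right)} \right)}} = \frac{269}{8 \left(\frac{17}{75} - \frac{\left(\frac{6 \left(1 - 5\right)}{7 + 5}\right)^{2}}{450} + \frac{77 \frac{6 \left(1 - 5\right)}{7 + 5}}{150}\right)} = \frac{269}{8 \left(\frac{17}{75} - \frac{\left(\frac{6 \left(1 - 5\right)}{12}\right)^{2}}{450} + \frac{77 \frac{6 \left(1 - 5\right)}{12}}{150}\right)} = \frac{269}{8 \left(\frac{17}{75} - \frac{\left(6 \cdot \frac{1}{12} \left(-4\right)\right)^{2}}{450} + \frac{77 \cdot 6 \cdot \frac{1}{12} \left(-4\right)}{150}\right)} = \frac{269}{8 \left(\frac{17}{75} - \frac{\left(-2\right)^{2}}{450} + \frac{77}{150} \left(-2\right)\right)} = \frac{269}{8 \left(\frac{17}{75} - \frac{2}{225} - \frac{77}{75}\right)} = \frac{269}{8 \left(- \frac{182}{225}\right)} = \frac{269}{8} \left(- \frac{225}{182}\right) = - \frac{60525}{1456}$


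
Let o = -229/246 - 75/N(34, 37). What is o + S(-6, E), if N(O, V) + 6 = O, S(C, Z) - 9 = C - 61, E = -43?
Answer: -212183/3444 ≈ -61.609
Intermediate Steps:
S(C, Z) = -52 + C (S(C, Z) = 9 + (C - 61) = 9 + (-61 + C) = -52 + C)
N(O, V) = -6 + O
o = -12431/3444 (o = -229/246 - 75/(-6 + 34) = -229*1/246 - 75/28 = -229/246 - 75*1/28 = -229/246 - 75/28 = -12431/3444 ≈ -3.6095)
o + S(-6, E) = -12431/3444 + (-52 - 6) = -12431/3444 - 58 = -212183/3444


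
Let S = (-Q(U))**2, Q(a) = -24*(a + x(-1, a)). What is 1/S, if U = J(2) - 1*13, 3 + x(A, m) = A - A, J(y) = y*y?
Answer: 1/82944 ≈ 1.2056e-5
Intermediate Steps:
J(y) = y**2
x(A, m) = -3 (x(A, m) = -3 + (A - A) = -3 + 0 = -3)
U = -9 (U = 2**2 - 1*13 = 4 - 13 = -9)
Q(a) = 72 - 24*a (Q(a) = -24*(a - 3) = -24*(-3 + a) = 72 - 24*a)
S = 82944 (S = (-(72 - 24*(-9)))**2 = (-(72 + 216))**2 = (-1*288)**2 = (-288)**2 = 82944)
1/S = 1/82944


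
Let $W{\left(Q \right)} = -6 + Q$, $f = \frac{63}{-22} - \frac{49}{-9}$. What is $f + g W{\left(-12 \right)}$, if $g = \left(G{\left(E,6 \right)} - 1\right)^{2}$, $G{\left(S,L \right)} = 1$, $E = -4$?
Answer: $\frac{511}{198} \approx 2.5808$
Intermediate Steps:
$g = 0$ ($g = \left(1 - 1\right)^{2} = 0^{2} = 0$)
$f = \frac{511}{198}$ ($f = 63 \left(- \frac{1}{22}\right) - - \frac{49}{9} = - \frac{63}{22} + \frac{49}{9} = \frac{511}{198} \approx 2.5808$)
$f + g W{\left(-12 \right)} = \frac{511}{198} + 0 \left(-6 - 12\right) = \frac{511}{198} + 0 \left(-18\right) = \frac{511}{198} + 0 = \frac{511}{198}$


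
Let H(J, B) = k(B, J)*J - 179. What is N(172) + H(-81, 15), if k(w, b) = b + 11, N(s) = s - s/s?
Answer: 5662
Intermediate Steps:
N(s) = -1 + s (N(s) = s - 1*1 = s - 1 = -1 + s)
k(w, b) = 11 + b
H(J, B) = -179 + J*(11 + J) (H(J, B) = (11 + J)*J - 179 = J*(11 + J) - 179 = -179 + J*(11 + J))
N(172) + H(-81, 15) = (-1 + 172) + (-179 - 81*(11 - 81)) = 171 + (-179 - 81*(-70)) = 171 + (-179 + 5670) = 171 + 5491 = 5662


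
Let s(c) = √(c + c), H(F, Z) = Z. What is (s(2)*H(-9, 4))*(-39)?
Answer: -312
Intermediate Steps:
s(c) = √2*√c (s(c) = √(2*c) = √2*√c)
(s(2)*H(-9, 4))*(-39) = ((√2*√2)*4)*(-39) = (2*4)*(-39) = 8*(-39) = -312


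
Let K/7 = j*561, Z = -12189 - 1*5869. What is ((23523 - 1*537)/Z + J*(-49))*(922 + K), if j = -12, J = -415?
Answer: -8482374042844/9029 ≈ -9.3946e+8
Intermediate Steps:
Z = -18058 (Z = -12189 - 5869 = -18058)
K = -47124 (K = 7*(-12*561) = 7*(-6732) = -47124)
((23523 - 1*537)/Z + J*(-49))*(922 + K) = ((23523 - 1*537)/(-18058) - 415*(-49))*(922 - 47124) = ((23523 - 537)*(-1/18058) + 20335)*(-46202) = (22986*(-1/18058) + 20335)*(-46202) = (-11493/9029 + 20335)*(-46202) = (183593222/9029)*(-46202) = -8482374042844/9029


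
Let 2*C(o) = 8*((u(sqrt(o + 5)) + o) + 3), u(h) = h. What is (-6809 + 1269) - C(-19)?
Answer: -5476 - 4*I*sqrt(14) ≈ -5476.0 - 14.967*I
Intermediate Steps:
C(o) = 12 + 4*o + 4*sqrt(5 + o) (C(o) = (8*((sqrt(o + 5) + o) + 3))/2 = (8*((sqrt(5 + o) + o) + 3))/2 = (8*((o + sqrt(5 + o)) + 3))/2 = (8*(3 + o + sqrt(5 + o)))/2 = (24 + 8*o + 8*sqrt(5 + o))/2 = 12 + 4*o + 4*sqrt(5 + o))
(-6809 + 1269) - C(-19) = (-6809 + 1269) - (12 + 4*(-19) + 4*sqrt(5 - 19)) = -5540 - (12 - 76 + 4*sqrt(-14)) = -5540 - (12 - 76 + 4*(I*sqrt(14))) = -5540 - (12 - 76 + 4*I*sqrt(14)) = -5540 - (-64 + 4*I*sqrt(14)) = -5540 + (64 - 4*I*sqrt(14)) = -5476 - 4*I*sqrt(14)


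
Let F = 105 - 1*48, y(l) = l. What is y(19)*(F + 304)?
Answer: 6859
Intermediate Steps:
F = 57 (F = 105 - 48 = 57)
y(19)*(F + 304) = 19*(57 + 304) = 19*361 = 6859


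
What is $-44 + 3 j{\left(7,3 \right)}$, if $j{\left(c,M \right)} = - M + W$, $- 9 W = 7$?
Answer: $- \frac{166}{3} \approx -55.333$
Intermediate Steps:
$W = - \frac{7}{9}$ ($W = \left(- \frac{1}{9}\right) 7 = - \frac{7}{9} \approx -0.77778$)
$j{\left(c,M \right)} = - \frac{7}{9} - M$ ($j{\left(c,M \right)} = - M - \frac{7}{9} = - \frac{7}{9} - M$)
$-44 + 3 j{\left(7,3 \right)} = -44 + 3 \left(- \frac{7}{9} - 3\right) = -44 + 3 \left(- \frac{34}{9}\right) = -44 - \frac{34}{3} = - \frac{166}{3}$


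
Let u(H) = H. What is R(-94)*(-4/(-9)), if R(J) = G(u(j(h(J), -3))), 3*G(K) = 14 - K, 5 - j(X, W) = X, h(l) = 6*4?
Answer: 44/9 ≈ 4.8889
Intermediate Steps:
h(l) = 24
j(X, W) = 5 - X
G(K) = 14/3 - K/3 (G(K) = (14 - K)/3 = 14/3 - K/3)
R(J) = 11 (R(J) = 14/3 - (5 - 1*24)/3 = 14/3 - (5 - 24)/3 = 14/3 - ⅓*(-19) = 14/3 + 19/3 = 11)
R(-94)*(-4/(-9)) = 11*(-4/(-9)) = 11*(-4*(-⅑)) = 11*(4/9) = 44/9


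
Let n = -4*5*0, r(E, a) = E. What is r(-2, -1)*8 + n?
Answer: -16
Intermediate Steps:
n = 0 (n = -20*0 = 0)
r(-2, -1)*8 + n = -2*8 + 0 = -16 + 0 = -16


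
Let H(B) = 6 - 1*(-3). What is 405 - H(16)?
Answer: 396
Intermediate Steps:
H(B) = 9 (H(B) = 6 + 3 = 9)
405 - H(16) = 405 - 1*9 = 405 - 9 = 396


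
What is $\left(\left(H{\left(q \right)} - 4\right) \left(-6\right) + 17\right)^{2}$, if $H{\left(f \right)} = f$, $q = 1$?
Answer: $1225$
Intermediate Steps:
$\left(\left(H{\left(q \right)} - 4\right) \left(-6\right) + 17\right)^{2} = \left(\left(1 - 4\right) \left(-6\right) + 17\right)^{2} = \left(\left(-3\right) \left(-6\right) + 17\right)^{2} = \left(18 + 17\right)^{2} = 35^{2} = 1225$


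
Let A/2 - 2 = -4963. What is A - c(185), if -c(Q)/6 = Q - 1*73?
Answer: -9250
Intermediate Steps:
A = -9922 (A = 4 + 2*(-4963) = 4 - 9926 = -9922)
c(Q) = 438 - 6*Q (c(Q) = -6*(Q - 1*73) = -6*(Q - 73) = -6*(-73 + Q) = 438 - 6*Q)
A - c(185) = -9922 - (438 - 6*185) = -9922 - (438 - 1110) = -9922 - 1*(-672) = -9922 + 672 = -9250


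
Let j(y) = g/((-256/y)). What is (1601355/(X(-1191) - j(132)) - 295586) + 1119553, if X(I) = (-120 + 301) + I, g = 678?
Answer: 2480235893/3019 ≈ 8.2154e+5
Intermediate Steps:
j(y) = -339*y/128 (j(y) = 678/((-256/y)) = 678*(-y/256) = -339*y/128)
X(I) = 181 + I
(1601355/(X(-1191) - j(132)) - 295586) + 1119553 = (1601355/((181 - 1191) - (-339)*132/128) - 295586) + 1119553 = (1601355/(-1010 - 1*(-11187/32)) - 295586) + 1119553 = (1601355/(-1010 + 11187/32) - 295586) + 1119553 = (1601355/(-21133/32) - 295586) + 1119553 = (1601355*(-32/21133) - 295586) + 1119553 = (-7320480/3019 - 295586) + 1119553 = -899694614/3019 + 1119553 = 2480235893/3019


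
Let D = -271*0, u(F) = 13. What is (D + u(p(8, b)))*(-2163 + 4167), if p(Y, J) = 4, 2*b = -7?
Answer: 26052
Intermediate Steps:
b = -7/2 (b = (½)*(-7) = -7/2 ≈ -3.5000)
D = 0
(D + u(p(8, b)))*(-2163 + 4167) = (0 + 13)*(-2163 + 4167) = 13*2004 = 26052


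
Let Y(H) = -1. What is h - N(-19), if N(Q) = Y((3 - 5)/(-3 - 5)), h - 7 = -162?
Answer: -154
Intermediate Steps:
h = -155 (h = 7 - 162 = -155)
N(Q) = -1
h - N(-19) = -155 - 1*(-1) = -155 + 1 = -154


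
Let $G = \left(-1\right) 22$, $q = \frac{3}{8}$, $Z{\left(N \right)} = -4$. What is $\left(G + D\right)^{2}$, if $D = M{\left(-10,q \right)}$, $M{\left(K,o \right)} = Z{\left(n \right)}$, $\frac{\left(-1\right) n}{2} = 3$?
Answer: $676$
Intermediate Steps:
$n = -6$ ($n = \left(-2\right) 3 = -6$)
$q = \frac{3}{8}$ ($q = 3 \cdot \frac{1}{8} = \frac{3}{8} \approx 0.375$)
$G = -22$
$M{\left(K,o \right)} = -4$
$D = -4$
$\left(G + D\right)^{2} = \left(-22 - 4\right)^{2} = \left(-26\right)^{2} = 676$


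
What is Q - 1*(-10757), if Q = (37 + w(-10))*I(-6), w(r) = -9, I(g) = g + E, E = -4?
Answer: 10477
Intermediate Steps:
I(g) = -4 + g (I(g) = g - 4 = -4 + g)
Q = -280 (Q = (37 - 9)*(-4 - 6) = 28*(-10) = -280)
Q - 1*(-10757) = -280 - 1*(-10757) = -280 + 10757 = 10477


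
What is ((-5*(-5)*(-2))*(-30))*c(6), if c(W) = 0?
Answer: 0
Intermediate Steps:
((-5*(-5)*(-2))*(-30))*c(6) = ((-5*(-5)*(-2))*(-30))*0 = ((25*(-2))*(-30))*0 = -50*(-30)*0 = 1500*0 = 0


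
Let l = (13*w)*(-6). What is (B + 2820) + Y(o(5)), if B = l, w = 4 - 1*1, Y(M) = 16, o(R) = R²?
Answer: 2602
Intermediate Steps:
w = 3 (w = 4 - 1 = 3)
l = -234 (l = (13*3)*(-6) = 39*(-6) = -234)
B = -234
(B + 2820) + Y(o(5)) = (-234 + 2820) + 16 = 2586 + 16 = 2602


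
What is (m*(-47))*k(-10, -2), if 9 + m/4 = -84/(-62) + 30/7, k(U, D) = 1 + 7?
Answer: 1096416/217 ≈ 5052.6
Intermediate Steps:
k(U, D) = 8
m = -2916/217 (m = -36 + 4*(-84/(-62) + 30/7) = -36 + 4*(-84*(-1/62) + 30*(⅐)) = -36 + 4*(42/31 + 30/7) = -36 + 4*(1224/217) = -36 + 4896/217 = -2916/217 ≈ -13.438)
(m*(-47))*k(-10, -2) = -2916/217*(-47)*8 = (137052/217)*8 = 1096416/217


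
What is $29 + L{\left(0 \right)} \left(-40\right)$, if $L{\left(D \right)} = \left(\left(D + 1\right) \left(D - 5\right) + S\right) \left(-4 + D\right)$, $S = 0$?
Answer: $-771$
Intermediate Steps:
$L{\left(D \right)} = \left(1 + D\right) \left(-5 + D\right) \left(-4 + D\right)$ ($L{\left(D \right)} = \left(\left(D + 1\right) \left(D - 5\right) + 0\right) \left(-4 + D\right) = \left(\left(1 + D\right) \left(-5 + D\right) + 0\right) \left(-4 + D\right) = \left(1 + D\right) \left(-5 + D\right) \left(-4 + D\right)$)
$29 + L{\left(0 \right)} \left(-40\right) = 29 + \left(20 + 0^{3} - 8 \cdot 0^{2} + 11 \cdot 0\right) \left(-40\right) = 29 + \left(20 + 0 - 0 + 0\right) \left(-40\right) = 29 + \left(20 + 0 + 0 + 0\right) \left(-40\right) = 29 + 20 \left(-40\right) = 29 - 800 = -771$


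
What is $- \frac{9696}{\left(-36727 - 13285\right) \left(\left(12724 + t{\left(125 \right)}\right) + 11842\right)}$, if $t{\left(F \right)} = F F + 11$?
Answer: $\frac{1212}{251322803} \approx 4.8225 \cdot 10^{-6}$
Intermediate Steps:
$t{\left(F \right)} = 11 + F^{2}$ ($t{\left(F \right)} = F^{2} + 11 = 11 + F^{2}$)
$- \frac{9696}{\left(-36727 - 13285\right) \left(\left(12724 + t{\left(125 \right)}\right) + 11842\right)} = - \frac{9696}{\left(-36727 - 13285\right) \left(\left(12724 + \left(11 + 125^{2}\right)\right) + 11842\right)} = - \frac{9696}{\left(-50012\right) \left(\left(12724 + \left(11 + 15625\right)\right) + 11842\right)} = - \frac{9696}{\left(-50012\right) \left(\left(12724 + 15636\right) + 11842\right)} = - \frac{9696}{\left(-50012\right) \left(28360 + 11842\right)} = - \frac{9696}{\left(-50012\right) 40202} = - \frac{9696}{-2010582424} = \left(-9696\right) \left(- \frac{1}{2010582424}\right) = \frac{1212}{251322803}$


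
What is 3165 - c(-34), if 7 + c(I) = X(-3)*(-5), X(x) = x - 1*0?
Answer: 3157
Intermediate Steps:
X(x) = x (X(x) = x + 0 = x)
c(I) = 8 (c(I) = -7 - 3*(-5) = -7 + 15 = 8)
3165 - c(-34) = 3165 - 1*8 = 3165 - 8 = 3157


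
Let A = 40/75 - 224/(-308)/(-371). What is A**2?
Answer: 1058070784/3747276225 ≈ 0.28236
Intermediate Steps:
A = 32528/61215 (A = 40*(1/75) - 224*(-1/308)*(-1/371) = 8/15 + (8/11)*(-1/371) = 8/15 - 8/4081 = 32528/61215 ≈ 0.53137)
A**2 = (32528/61215)**2 = 1058070784/3747276225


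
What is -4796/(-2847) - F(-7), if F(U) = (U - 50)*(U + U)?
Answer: -2267110/2847 ≈ -796.32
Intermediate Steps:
F(U) = 2*U*(-50 + U) (F(U) = (-50 + U)*(2*U) = 2*U*(-50 + U))
-4796/(-2847) - F(-7) = -4796/(-2847) - 2*(-7)*(-50 - 7) = -4796*(-1/2847) - 2*(-7)*(-57) = 4796/2847 - 1*798 = 4796/2847 - 798 = -2267110/2847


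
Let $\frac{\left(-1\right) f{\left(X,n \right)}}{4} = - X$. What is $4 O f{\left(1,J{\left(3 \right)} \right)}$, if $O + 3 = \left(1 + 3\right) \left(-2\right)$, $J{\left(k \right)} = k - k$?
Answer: $-176$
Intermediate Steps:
$J{\left(k \right)} = 0$
$f{\left(X,n \right)} = 4 X$ ($f{\left(X,n \right)} = - 4 \left(- X\right) = 4 X$)
$O = -11$ ($O = -3 + \left(1 + 3\right) \left(-2\right) = -3 + 4 \left(-2\right) = -3 - 8 = -11$)
$4 O f{\left(1,J{\left(3 \right)} \right)} = 4 \left(-11\right) 4 \cdot 1 = \left(-44\right) 4 = -176$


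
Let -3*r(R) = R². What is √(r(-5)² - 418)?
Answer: I*√3137/3 ≈ 18.67*I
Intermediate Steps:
r(R) = -R²/3
√(r(-5)² - 418) = √((-⅓*(-5)²)² - 418) = √((-⅓*25)² - 418) = √((-25/3)² - 418) = √(625/9 - 418) = √(-3137/9) = I*√3137/3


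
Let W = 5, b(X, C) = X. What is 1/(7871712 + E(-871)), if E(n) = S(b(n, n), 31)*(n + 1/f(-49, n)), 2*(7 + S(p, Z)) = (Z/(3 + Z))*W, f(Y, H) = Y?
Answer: 833/6560561166 ≈ 1.2697e-7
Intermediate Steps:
S(p, Z) = -7 + 5*Z/(2*(3 + Z)) (S(p, Z) = -7 + ((Z/(3 + Z))*5)/2 = -7 + (5*Z/(3 + Z))/2 = -7 + 5*Z/(2*(3 + Z)))
E(n) = 321/3332 - 321*n/68 (E(n) = (3*(-14 - 3*31)/(2*(3 + 31)))*(n + 1/(-49)) = ((3/2)*(-14 - 93)/34)*(n - 1/49) = ((3/2)*(1/34)*(-107))*(-1/49 + n) = -321*(-1/49 + n)/68 = 321/3332 - 321*n/68)
1/(7871712 + E(-871)) = 1/(7871712 + (321/3332 - 321/68*(-871))) = 1/(7871712 + (321/3332 + 279591/68)) = 1/(7871712 + 3425070/833) = 1/(6560561166/833) = 833/6560561166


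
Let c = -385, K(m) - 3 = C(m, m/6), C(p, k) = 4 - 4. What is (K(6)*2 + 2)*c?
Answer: -3080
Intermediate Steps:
C(p, k) = 0
K(m) = 3 (K(m) = 3 + 0 = 3)
(K(6)*2 + 2)*c = (3*2 + 2)*(-385) = (6 + 2)*(-385) = 8*(-385) = -3080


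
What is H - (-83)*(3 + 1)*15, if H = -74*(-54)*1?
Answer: 8976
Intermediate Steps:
H = 3996 (H = 3996*1 = 3996)
H - (-83)*(3 + 1)*15 = 3996 - (-83)*(3 + 1)*15 = 3996 - (-83)*4*15 = 3996 - (-83)*60 = 3996 - 1*(-4980) = 3996 + 4980 = 8976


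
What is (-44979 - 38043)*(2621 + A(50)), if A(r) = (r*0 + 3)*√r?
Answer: -217600662 - 1245330*√2 ≈ -2.1936e+8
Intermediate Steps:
A(r) = 3*√r (A(r) = (0 + 3)*√r = 3*√r)
(-44979 - 38043)*(2621 + A(50)) = (-44979 - 38043)*(2621 + 3*√50) = -83022*(2621 + 3*(5*√2)) = -83022*(2621 + 15*√2) = -217600662 - 1245330*√2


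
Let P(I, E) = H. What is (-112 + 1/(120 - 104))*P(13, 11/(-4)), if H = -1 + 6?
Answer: -8955/16 ≈ -559.69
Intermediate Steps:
H = 5
P(I, E) = 5
(-112 + 1/(120 - 104))*P(13, 11/(-4)) = (-112 + 1/(120 - 104))*5 = (-112 + 1/16)*5 = -1791/16*5 = -8955/16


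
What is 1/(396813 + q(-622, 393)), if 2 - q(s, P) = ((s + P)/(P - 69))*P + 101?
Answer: 108/42875111 ≈ 2.5189e-6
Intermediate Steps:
q(s, P) = -99 - P*(P + s)/(-69 + P) (q(s, P) = 2 - (((s + P)/(P - 69))*P + 101) = 2 - (((P + s)/(-69 + P))*P + 101) = 2 - (P*(P + s)/(-69 + P) + 101) = 2 - (101 + P*(P + s)/(-69 + P)) = 2 + (-101 - P*(P + s)/(-69 + P)) = -99 - P*(P + s)/(-69 + P))
1/(396813 + q(-622, 393)) = 1/(396813 + (6831 - 1*393² - 99*393 - 1*393*(-622))/(-69 + 393)) = 1/(396813 + (6831 - 1*154449 - 38907 + 244446)/324) = 1/(396813 + (6831 - 154449 - 38907 + 244446)/324) = 1/(396813 + (1/324)*57921) = 1/(396813 + 19307/108) = 1/(42875111/108) = 108/42875111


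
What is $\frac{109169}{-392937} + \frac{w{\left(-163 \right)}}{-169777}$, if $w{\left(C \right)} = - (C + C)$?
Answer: $- \frac{18662482775}{66711665049} \approx -0.27975$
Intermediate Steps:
$w{\left(C \right)} = - 2 C$
$\frac{109169}{-392937} + \frac{w{\left(-163 \right)}}{-169777} = \frac{109169}{-392937} + \frac{\left(-2\right) \left(-163\right)}{-169777} = 109169 \left(- \frac{1}{392937}\right) + 326 \left(- \frac{1}{169777}\right) = - \frac{109169}{392937} - \frac{326}{169777} = - \frac{18662482775}{66711665049}$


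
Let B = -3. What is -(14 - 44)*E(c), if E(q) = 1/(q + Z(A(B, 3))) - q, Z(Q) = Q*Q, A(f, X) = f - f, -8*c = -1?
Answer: 945/4 ≈ 236.25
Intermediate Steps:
c = 1/8 (c = -1/8*(-1) = 1/8 ≈ 0.12500)
A(f, X) = 0
Z(Q) = Q**2
E(q) = 1/q - q (E(q) = 1/(q + 0**2) - q = 1/(q + 0) - q = 1/q - q)
-(14 - 44)*E(c) = -(14 - 44)*(1/(1/8) - 1*1/8) = -(-30)*(8 - 1/8) = -(-30)*63/8 = -1*(-945/4) = 945/4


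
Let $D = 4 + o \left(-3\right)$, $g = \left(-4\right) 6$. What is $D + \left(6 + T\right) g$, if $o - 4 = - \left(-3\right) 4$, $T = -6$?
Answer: $-44$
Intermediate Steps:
$g = -24$
$o = 16$ ($o = 4 - \left(-3\right) 4 = 4 - -12 = 4 + 12 = 16$)
$D = -44$ ($D = 4 + 16 \left(-3\right) = 4 - 48 = -44$)
$D + \left(6 + T\right) g = -44 + \left(6 - 6\right) \left(-24\right) = -44 + 0 \left(-24\right) = -44 + 0 = -44$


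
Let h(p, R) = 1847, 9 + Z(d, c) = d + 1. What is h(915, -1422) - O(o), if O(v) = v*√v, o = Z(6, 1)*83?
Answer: 1847 + 166*I*√166 ≈ 1847.0 + 2138.8*I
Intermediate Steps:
Z(d, c) = -8 + d (Z(d, c) = -9 + (d + 1) = -9 + (1 + d) = -8 + d)
o = -166 (o = (-8 + 6)*83 = -2*83 = -166)
O(v) = v^(3/2)
h(915, -1422) - O(o) = 1847 - (-166)^(3/2) = 1847 - (-166)*I*√166 = 1847 + 166*I*√166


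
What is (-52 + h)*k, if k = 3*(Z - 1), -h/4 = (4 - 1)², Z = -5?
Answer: 1584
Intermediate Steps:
h = -36 (h = -4*(4 - 1)² = -4*3² = -4*9 = -36)
k = -18 (k = 3*(-5 - 1) = 3*(-6) = -18)
(-52 + h)*k = (-52 - 36)*(-18) = -88*(-18) = 1584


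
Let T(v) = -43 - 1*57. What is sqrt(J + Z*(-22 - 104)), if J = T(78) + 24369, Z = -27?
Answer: sqrt(27671) ≈ 166.35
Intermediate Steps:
T(v) = -100 (T(v) = -43 - 57 = -100)
J = 24269 (J = -100 + 24369 = 24269)
sqrt(J + Z*(-22 - 104)) = sqrt(24269 - 27*(-22 - 104)) = sqrt(24269 - 27*(-126)) = sqrt(24269 + 3402) = sqrt(27671)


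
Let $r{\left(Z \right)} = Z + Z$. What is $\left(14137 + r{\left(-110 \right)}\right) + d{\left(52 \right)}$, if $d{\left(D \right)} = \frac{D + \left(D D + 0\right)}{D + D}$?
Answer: $\frac{27887}{2} \approx 13944.0$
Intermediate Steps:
$r{\left(Z \right)} = 2 Z$
$d{\left(D \right)} = \frac{D + D^{2}}{2 D}$ ($d{\left(D \right)} = \frac{D + \left(D^{2} + 0\right)}{2 D} = \left(D + D^{2}\right) \frac{1}{2 D} = \frac{D + D^{2}}{2 D}$)
$\left(14137 + r{\left(-110 \right)}\right) + d{\left(52 \right)} = \left(14137 + 2 \left(-110\right)\right) + \left(\frac{1}{2} + \frac{1}{2} \cdot 52\right) = \left(14137 - 220\right) + \left(\frac{1}{2} + 26\right) = 13917 + \frac{53}{2} = \frac{27887}{2}$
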